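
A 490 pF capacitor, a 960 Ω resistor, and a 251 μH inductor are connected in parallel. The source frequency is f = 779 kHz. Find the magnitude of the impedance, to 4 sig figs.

ω = 2πf = 4.895e+06 rad/s
X_L = ωL = 1229 Ω
X_C = 1/(ωC) = 417.0 Ω
Parallel: admittances add. Y = 1/R + 1/(jωL) + jωC
Y = (0.001042 + j0.001584) S
|Y| = 0.001896 S → |Z| = 1/|Y| = 527.4 Ω, ∠Z = −∠Y = -56.68°

527.4 Ω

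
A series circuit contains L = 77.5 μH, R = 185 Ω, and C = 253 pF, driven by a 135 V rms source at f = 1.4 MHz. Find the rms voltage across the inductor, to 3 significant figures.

ω = 2πf = 8.796e+06 rad/s
X_L = ωL = 682 Ω
X_C = 1/(ωC) = 449 Ω
Net reactance X = X_L − X_C = 232 Ω
Z = 185 + j232 Ω
|Z| = √(185² + 232²) = 297 Ω
I = V/|Z| = 454 mA
V_L = I·|Z_L| = 0.454 × 682 = 310 V

310 V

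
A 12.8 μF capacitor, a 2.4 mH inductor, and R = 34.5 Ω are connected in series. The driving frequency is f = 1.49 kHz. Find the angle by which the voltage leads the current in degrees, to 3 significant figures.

ω = 2πf = 9362 rad/s
X_L = ωL = 22.5 Ω
X_C = 1/(ωC) = 8.34 Ω
Net reactance X = X_L − X_C = 14.1 Ω
Z = 34.5 + j14.1 Ω
|Z| = √(34.5² + 14.1²) = 37.3 Ω
∠Z = arctan(14.1/34.5) = 22.3°

22.3°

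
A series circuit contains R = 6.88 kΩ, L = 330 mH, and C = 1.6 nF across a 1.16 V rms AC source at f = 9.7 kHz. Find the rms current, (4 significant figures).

ω = 2πf = 60950 rad/s
X_L = ωL = 20110 Ω
X_C = 1/(ωC) = 10250 Ω
Net reactance X = X_L − X_C = 9858 Ω
Z = 6880 + j9858 Ω
|Z| = √(6880² + 9858²) = 12020 Ω
I = V/|Z| = 1.16/12020 = 96.50 μA

96.50 μA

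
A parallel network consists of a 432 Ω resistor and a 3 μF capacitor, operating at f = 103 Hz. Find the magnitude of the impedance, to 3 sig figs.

ω = 2πf = 647.2 rad/s
X_C = 1/(ωC) = 515 Ω
Parallel: admittances add. Y = 1/R + jωC
Y = (0.00231 + j0.00194) S
|Y| = 0.00302 S → |Z| = 1/|Y| = 331 Ω, ∠Z = −∠Y = -40.0°

331 Ω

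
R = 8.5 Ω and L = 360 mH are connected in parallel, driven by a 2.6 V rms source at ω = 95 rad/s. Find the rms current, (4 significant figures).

315.2 mA

X_L = ωL = 34.20 Ω
Parallel: admittances add. Y = 1/R + 1/(jωL)
Y = (0.1176 − j0.02924) S
|Y| = 0.1212 S → |Z| = 1/|Y| = 8.249 Ω, ∠Z = −∠Y = 13.96°
I = V/|Z| = 2.6/8.249 = 315.2 mA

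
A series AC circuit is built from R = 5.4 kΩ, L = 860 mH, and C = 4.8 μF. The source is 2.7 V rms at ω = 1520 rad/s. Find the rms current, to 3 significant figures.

X_L = ωL = 1310 Ω
X_C = 1/(ωC) = 137 Ω
Net reactance X = X_L − X_C = 1170 Ω
Z = 5400 + j1170 Ω
|Z| = √(5400² + 1170²) = 5530 Ω
I = V/|Z| = 2.7/5530 = 489 μA

489 μA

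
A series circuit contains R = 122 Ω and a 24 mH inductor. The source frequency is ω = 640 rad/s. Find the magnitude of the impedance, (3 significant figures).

X_L = ωL = 15.4 Ω
Z = 122 + j15.4 Ω
|Z| = √(122² + 15.4²) = 123 Ω

123 Ω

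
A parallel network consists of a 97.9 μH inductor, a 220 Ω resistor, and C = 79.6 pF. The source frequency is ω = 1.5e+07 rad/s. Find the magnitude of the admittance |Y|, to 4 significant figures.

X_L = ωL = 1468 Ω
X_C = 1/(ωC) = 837.5 Ω
Parallel: admittances add. Y = 1/R + 1/(jωL) + jωC
Y = (0.004545 + j0.0005130) S
|Y| = 0.004574 S → |Z| = 1/|Y| = 218.6 Ω, ∠Z = −∠Y = -6.440°

4.574 mS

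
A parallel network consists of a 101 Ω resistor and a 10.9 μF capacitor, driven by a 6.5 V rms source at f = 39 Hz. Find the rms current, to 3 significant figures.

66.7 mA

ω = 2πf = 245.0 rad/s
X_C = 1/(ωC) = 374 Ω
Parallel: admittances add. Y = 1/R + jωC
Y = (0.00990 + j0.00267) S
|Y| = 0.0103 S → |Z| = 1/|Y| = 97.5 Ω, ∠Z = −∠Y = -15.1°
I = V/|Z| = 6.5/97.5 = 66.7 mA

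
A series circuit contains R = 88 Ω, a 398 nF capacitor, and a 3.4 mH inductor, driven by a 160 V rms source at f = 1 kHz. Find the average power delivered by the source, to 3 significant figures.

ω = 2πf = 6283 rad/s
X_L = ωL = 21.4 Ω
X_C = 1/(ωC) = 400 Ω
Net reactance X = X_L − X_C = -379 Ω
Z = 88.0 − j379 Ω
|Z| = √(88.0² + 379²) = 389 Ω
∠Z = arctan(-379/88.0) = -76.9°
I = V/|Z| = 412 mA
P = VI cos φ = 160 × 0.412 × cos(-76.9°) = 14.9 W

14.9 W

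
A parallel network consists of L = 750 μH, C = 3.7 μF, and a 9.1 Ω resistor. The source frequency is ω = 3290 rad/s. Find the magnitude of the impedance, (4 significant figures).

X_L = ωL = 2.468 Ω
X_C = 1/(ωC) = 82.15 Ω
Parallel: admittances add. Y = 1/R + 1/(jωL) + jωC
Y = (0.1099 − j0.3931) S
|Y| = 0.4082 S → |Z| = 1/|Y| = 2.450 Ω, ∠Z = −∠Y = 74.38°

2.450 Ω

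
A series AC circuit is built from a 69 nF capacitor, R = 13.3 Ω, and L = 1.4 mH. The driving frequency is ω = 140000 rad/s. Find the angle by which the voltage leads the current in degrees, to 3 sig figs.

X_L = ωL = 196 Ω
X_C = 1/(ωC) = 104 Ω
Net reactance X = X_L − X_C = 92.5 Ω
Z = 13.3 + j92.5 Ω
|Z| = √(13.3² + 92.5²) = 93.4 Ω
∠Z = arctan(92.5/13.3) = 81.8°

81.8°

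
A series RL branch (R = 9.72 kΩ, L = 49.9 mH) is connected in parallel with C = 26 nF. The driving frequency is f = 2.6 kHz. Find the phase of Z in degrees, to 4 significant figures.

ω = 2πf = 16340 rad/s
X_L = ωL = 815.2 Ω
X_C = 1/(ωC) = 2354 Ω
Branch 1 (R+jX_L): Z₁ = 9720 + j815.2 Ω, |Z₁| = 9754 Ω
Branch 2 (−jX_C): Z₂ = −j2354 Ω
Parallel: Z = Z₁Z₂/(Z₁+Z₂), |Z| = 2334 Ω, ∠Z = -76.21°

-76.21°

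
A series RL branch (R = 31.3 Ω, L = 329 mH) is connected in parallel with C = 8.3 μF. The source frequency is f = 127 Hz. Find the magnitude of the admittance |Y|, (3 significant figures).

2.90 mS

ω = 2πf = 798.0 rad/s
X_L = ωL = 263 Ω
X_C = 1/(ωC) = 151 Ω
Branch 1 (R+jX_L): Z₁ = 31.3 + j263 Ω, |Z₁| = 264 Ω
Branch 2 (−jX_C): Z₂ = −j151 Ω
Parallel: Z = Z₁Z₂/(Z₁+Z₂), |Z| = 345 Ω, ∠Z = -81.1°
|Y| = 1/|Z| = 2.90 mS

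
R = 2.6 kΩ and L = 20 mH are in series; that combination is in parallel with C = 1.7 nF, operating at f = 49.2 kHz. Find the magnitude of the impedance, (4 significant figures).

2549 Ω

ω = 2πf = 309100 rad/s
X_L = ωL = 6183 Ω
X_C = 1/(ωC) = 1903 Ω
Branch 1 (R+jX_L): Z₁ = 2600 + j6183 Ω, |Z₁| = 6707 Ω
Branch 2 (−jX_C): Z₂ = −j1903 Ω
Parallel: Z = Z₁Z₂/(Z₁+Z₂), |Z| = 2549 Ω, ∠Z = -81.53°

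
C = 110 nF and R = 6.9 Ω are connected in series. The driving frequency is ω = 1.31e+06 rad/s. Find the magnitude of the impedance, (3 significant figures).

9.79 Ω

X_C = 1/(ωC) = 6.94 Ω
Z = 6.90 − j6.94 Ω
|Z| = √(6.90² + 6.94²) = 9.79 Ω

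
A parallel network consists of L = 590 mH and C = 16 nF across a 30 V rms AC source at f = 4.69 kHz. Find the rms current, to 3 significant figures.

ω = 2πf = 29470 rad/s
X_L = ωL = 17400 Ω
X_C = 1/(ωC) = 2120 Ω
Parallel: admittances add. Y = 1/(jωL) + jωC
Y = (0 + j0.000414) S
|Y| = 0.000414 S → |Z| = 1/|Y| = 2420 Ω, ∠Z = −∠Y = -90.0°
I = V/|Z| = 30/2420 = 12.4 mA

12.4 mA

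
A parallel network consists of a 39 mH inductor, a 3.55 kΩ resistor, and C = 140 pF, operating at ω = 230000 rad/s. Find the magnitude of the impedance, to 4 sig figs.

3417 Ω

X_L = ωL = 8970 Ω
X_C = 1/(ωC) = 31060 Ω
Parallel: admittances add. Y = 1/R + 1/(jωL) + jωC
Y = (0.0002817 − j7.928e-05) S
|Y| = 0.0002926 S → |Z| = 1/|Y| = 3417 Ω, ∠Z = −∠Y = 15.72°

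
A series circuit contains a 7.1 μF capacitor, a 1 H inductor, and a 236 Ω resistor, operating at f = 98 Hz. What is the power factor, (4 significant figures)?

0.5206

ω = 2πf = 615.8 rad/s
X_L = ωL = 615.8 Ω
X_C = 1/(ωC) = 228.7 Ω
Net reactance X = X_L − X_C = 387.0 Ω
Z = 236.0 + j387.0 Ω
|Z| = √(236.0² + 387.0²) = 453.3 Ω
∠Z = arctan(387.0/236.0) = 58.63°
cos φ = cos(58.63°) = 0.5206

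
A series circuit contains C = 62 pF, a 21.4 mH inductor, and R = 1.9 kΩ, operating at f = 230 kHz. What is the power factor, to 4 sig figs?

ω = 2πf = 1.445e+06 rad/s
X_L = ωL = 30930 Ω
X_C = 1/(ωC) = 11160 Ω
Net reactance X = X_L − X_C = 19760 Ω
Z = 1900 + j19760 Ω
|Z| = √(1900² + 19760²) = 19860 Ω
∠Z = arctan(19760/1900) = 84.51°
cos φ = cos(84.51°) = 0.09569

0.09569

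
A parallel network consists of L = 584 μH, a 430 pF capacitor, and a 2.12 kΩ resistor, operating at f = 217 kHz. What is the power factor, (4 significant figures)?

0.5759

ω = 2πf = 1.363e+06 rad/s
X_L = ωL = 796.3 Ω
X_C = 1/(ωC) = 1706 Ω
Parallel: admittances add. Y = 1/R + 1/(jωL) + jωC
Y = (0.0004717 − j0.0006696) S
|Y| = 0.0008191 S → |Z| = 1/|Y| = 1221 Ω, ∠Z = −∠Y = 54.84°
cos φ = cos(54.84°) = 0.5759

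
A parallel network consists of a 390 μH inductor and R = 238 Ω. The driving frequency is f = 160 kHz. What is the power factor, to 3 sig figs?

0.855

ω = 2πf = 1.005e+06 rad/s
X_L = ωL = 392 Ω
Parallel: admittances add. Y = 1/R + 1/(jωL)
Y = (0.00420 − j0.00255) S
|Y| = 0.00492 S → |Z| = 1/|Y| = 203 Ω, ∠Z = −∠Y = 31.3°
cos φ = cos(31.3°) = 0.855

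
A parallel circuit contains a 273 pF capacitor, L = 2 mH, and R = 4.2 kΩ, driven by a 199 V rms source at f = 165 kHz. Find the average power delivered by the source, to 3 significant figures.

ω = 2πf = 1.037e+06 rad/s
X_L = ωL = 2070 Ω
X_C = 1/(ωC) = 3530 Ω
Parallel: admittances add. Y = 1/R + 1/(jωL) + jωC
Y = (0.000238 − j0.000199) S
|Y| = 0.000310 S → |Z| = 1/|Y| = 3220 Ω, ∠Z = −∠Y = 39.9°
I = V/|Z| = 61.8 mA
P = VI cos φ = 199 × 0.0618 × cos(39.9°) = 9.43 W

9.43 W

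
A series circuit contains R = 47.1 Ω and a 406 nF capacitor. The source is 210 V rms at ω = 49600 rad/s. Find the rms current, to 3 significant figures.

3.07 A

X_C = 1/(ωC) = 49.7 Ω
Z = 47.1 − j49.7 Ω
|Z| = √(47.1² + 49.7²) = 68.4 Ω
I = V/|Z| = 210/68.4 = 3.07 A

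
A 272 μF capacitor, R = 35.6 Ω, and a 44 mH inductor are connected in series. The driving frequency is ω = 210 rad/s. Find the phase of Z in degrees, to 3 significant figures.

X_L = ωL = 9.24 Ω
X_C = 1/(ωC) = 17.5 Ω
Net reactance X = X_L − X_C = -8.27 Ω
Z = 35.6 − j8.27 Ω
|Z| = √(35.6² + 8.27²) = 36.5 Ω
∠Z = arctan(-8.27/35.6) = -13.1°

-13.1°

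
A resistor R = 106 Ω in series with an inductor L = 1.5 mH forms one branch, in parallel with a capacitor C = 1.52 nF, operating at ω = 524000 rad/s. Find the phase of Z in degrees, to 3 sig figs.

X_L = ωL = 786 Ω
X_C = 1/(ωC) = 1260 Ω
Branch 1 (R+jX_L): Z₁ = 106 + j786 Ω, |Z₁| = 793 Ω
Branch 2 (−jX_C): Z₂ = −j1260 Ω
Parallel: Z = Z₁Z₂/(Z₁+Z₂), |Z| = 2070 Ω, ∠Z = 69.6°

69.6°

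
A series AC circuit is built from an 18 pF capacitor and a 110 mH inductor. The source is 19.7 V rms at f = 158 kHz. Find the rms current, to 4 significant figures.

ω = 2πf = 992700 rad/s
X_L = ωL = 109200 Ω
X_C = 1/(ωC) = 55960 Ω
Net reactance X = X_L − X_C = 53240 Ω
Z = j53240 Ω
|Z| = √(0² + 53240²) = 53240 Ω
I = V/|Z| = 19.7/53240 = 370.0 μA

370.0 μA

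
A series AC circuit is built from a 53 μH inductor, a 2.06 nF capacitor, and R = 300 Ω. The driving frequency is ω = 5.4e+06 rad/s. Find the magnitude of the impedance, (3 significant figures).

359 Ω

X_L = ωL = 286 Ω
X_C = 1/(ωC) = 89.9 Ω
Net reactance X = X_L − X_C = 196 Ω
Z = 300 + j196 Ω
|Z| = √(300² + 196²) = 359 Ω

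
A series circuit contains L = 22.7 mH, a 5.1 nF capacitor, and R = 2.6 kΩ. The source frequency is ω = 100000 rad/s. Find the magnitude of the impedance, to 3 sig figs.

2620 Ω

X_L = ωL = 2270 Ω
X_C = 1/(ωC) = 1960 Ω
Net reactance X = X_L − X_C = 309 Ω
Z = 2600 + j309 Ω
|Z| = √(2600² + 309²) = 2620 Ω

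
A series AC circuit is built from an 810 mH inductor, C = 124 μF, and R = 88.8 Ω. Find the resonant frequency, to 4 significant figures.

15.88 Hz

ω₀ = 1/√(LC) = 1/√(0.81 × 0.000124) = 99.78 rad/s
f₀ = ω₀/(2π) = 15.88 Hz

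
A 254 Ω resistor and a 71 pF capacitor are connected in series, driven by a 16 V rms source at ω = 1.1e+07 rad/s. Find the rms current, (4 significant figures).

12.26 mA

X_C = 1/(ωC) = 1280 Ω
Z = 254.0 − j1280 Ω
|Z| = √(254.0² + 1280²) = 1305 Ω
I = V/|Z| = 16/1305 = 12.26 mA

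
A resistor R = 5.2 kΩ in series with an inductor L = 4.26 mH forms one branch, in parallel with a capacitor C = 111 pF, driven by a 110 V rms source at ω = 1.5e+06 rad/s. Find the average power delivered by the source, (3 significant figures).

927 mW

X_L = ωL = 6390 Ω
X_C = 1/(ωC) = 6010 Ω
Branch 1 (R+jX_L): Z₁ = 5200 + j6390 Ω, |Z₁| = 8240 Ω
Branch 2 (−jX_C): Z₂ = −j6010 Ω
Parallel: Z = Z₁Z₂/(Z₁+Z₂), |Z| = 9490 Ω, ∠Z = -43.4°
I = V/|Z| = 11.6 mA
P = VI cos φ = 110 × 0.0116 × cos(-43.4°) = 927 mW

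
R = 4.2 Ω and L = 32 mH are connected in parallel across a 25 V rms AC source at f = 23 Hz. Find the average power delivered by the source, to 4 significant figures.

ω = 2πf = 144.5 rad/s
X_L = ωL = 4.624 Ω
Parallel: admittances add. Y = 1/R + 1/(jωL)
Y = (0.2381 − j0.2162) S
|Y| = 0.3216 S → |Z| = 1/|Y| = 3.109 Ω, ∠Z = −∠Y = 42.25°
I = V/|Z| = 8.041 A
P = VI cos φ = 25 × 8.041 × cos(42.25°) = 148.8 W

148.8 W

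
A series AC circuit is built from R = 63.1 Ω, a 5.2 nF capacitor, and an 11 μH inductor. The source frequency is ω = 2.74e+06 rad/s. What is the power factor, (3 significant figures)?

X_L = ωL = 30.1 Ω
X_C = 1/(ωC) = 70.2 Ω
Net reactance X = X_L − X_C = -40.0 Ω
Z = 63.1 − j40.0 Ω
|Z| = √(63.1² + 40.0²) = 74.7 Ω
∠Z = arctan(-40.0/63.1) = -32.4°
cos φ = cos(-32.4°) = 0.844

0.844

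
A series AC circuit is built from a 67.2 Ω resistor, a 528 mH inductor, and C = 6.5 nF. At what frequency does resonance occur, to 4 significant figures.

2.717 kHz

ω₀ = 1/√(LC) = 1/√(0.528 × 6.5e-09) = 17070 rad/s
f₀ = ω₀/(2π) = 2.717 kHz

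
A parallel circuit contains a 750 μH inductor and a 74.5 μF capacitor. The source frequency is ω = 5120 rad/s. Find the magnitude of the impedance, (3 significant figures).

8.26 Ω

X_L = ωL = 3.84 Ω
X_C = 1/(ωC) = 2.62 Ω
Parallel: admittances add. Y = 1/(jωL) + jωC
Y = (0 + j0.121) S
|Y| = 0.121 S → |Z| = 1/|Y| = 8.26 Ω, ∠Z = −∠Y = -90.0°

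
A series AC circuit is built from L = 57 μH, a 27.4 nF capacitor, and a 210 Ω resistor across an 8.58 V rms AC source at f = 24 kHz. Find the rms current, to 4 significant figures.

27.33 mA

ω = 2πf = 150800 rad/s
X_L = ωL = 8.595 Ω
X_C = 1/(ωC) = 242.0 Ω
Net reactance X = X_L − X_C = -233.4 Ω
Z = 210.0 − j233.4 Ω
|Z| = √(210.0² + 233.4²) = 314.0 Ω
I = V/|Z| = 8.58/314.0 = 27.33 mA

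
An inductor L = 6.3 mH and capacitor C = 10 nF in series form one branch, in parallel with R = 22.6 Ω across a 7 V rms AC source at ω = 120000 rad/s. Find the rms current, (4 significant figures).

X_L = ωL = 756.0 Ω
X_C = 1/(ωC) = 833.3 Ω
Branch 1: Z₁ = R = 22.60 Ω
Branch 2 (series LC): Z₂ = j(X_L − X_C) = −j77.33 Ω
Parallel: Z = Z₁Z₂/(Z₁+Z₂), |Z| = 21.69 Ω, ∠Z = -16.29°
I = V/|Z| = 7/21.69 = 322.7 mA

322.7 mA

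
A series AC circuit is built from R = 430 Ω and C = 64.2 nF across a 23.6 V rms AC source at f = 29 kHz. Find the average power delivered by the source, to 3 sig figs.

1.25 W

ω = 2πf = 182200 rad/s
X_C = 1/(ωC) = 85.5 Ω
Z = 430 − j85.5 Ω
|Z| = √(430² + 85.5²) = 438 Ω
∠Z = arctan(-85.5/430) = -11.2°
I = V/|Z| = 53.8 mA
P = VI cos φ = 23.6 × 0.0538 × cos(-11.2°) = 1.25 W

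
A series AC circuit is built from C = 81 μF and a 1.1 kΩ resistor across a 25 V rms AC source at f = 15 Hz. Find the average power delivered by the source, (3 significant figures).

ω = 2πf = 94.25 rad/s
X_C = 1/(ωC) = 131 Ω
Z = 1100 − j131 Ω
|Z| = √(1100² + 131²) = 1110 Ω
∠Z = arctan(-131/1100) = -6.79°
I = V/|Z| = 22.6 mA
P = VI cos φ = 25 × 0.0226 × cos(-6.79°) = 560 mW

560 mW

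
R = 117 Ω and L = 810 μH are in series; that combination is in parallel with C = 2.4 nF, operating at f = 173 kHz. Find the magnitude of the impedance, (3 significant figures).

ω = 2πf = 1.087e+06 rad/s
X_L = ωL = 880 Ω
X_C = 1/(ωC) = 383 Ω
Branch 1 (R+jX_L): Z₁ = 117 + j880 Ω, |Z₁| = 888 Ω
Branch 2 (−jX_C): Z₂ = −j383 Ω
Parallel: Z = Z₁Z₂/(Z₁+Z₂), |Z| = 667 Ω, ∠Z = -84.3°

667 Ω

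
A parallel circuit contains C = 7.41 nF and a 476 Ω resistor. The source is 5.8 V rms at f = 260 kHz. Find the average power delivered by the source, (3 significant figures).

ω = 2πf = 1.634e+06 rad/s
X_C = 1/(ωC) = 82.6 Ω
Parallel: admittances add. Y = 1/R + jωC
Y = (0.00210 + j0.0121) S
|Y| = 0.0123 S → |Z| = 1/|Y| = 81.4 Ω, ∠Z = −∠Y = -80.2°
I = V/|Z| = 71.3 mA
P = VI cos φ = 5.8 × 0.0713 × cos(-80.2°) = 70.7 mW

70.7 mW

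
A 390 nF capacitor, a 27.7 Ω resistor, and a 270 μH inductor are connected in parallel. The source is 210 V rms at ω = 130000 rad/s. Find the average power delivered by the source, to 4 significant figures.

1.592 kW

X_L = ωL = 35.10 Ω
X_C = 1/(ωC) = 19.72 Ω
Parallel: admittances add. Y = 1/R + 1/(jωL) + jωC
Y = (0.03610 + j0.02221) S
|Y| = 0.04239 S → |Z| = 1/|Y| = 23.59 Ω, ∠Z = −∠Y = -31.60°
I = V/|Z| = 8.901 A
P = VI cos φ = 210 × 8.901 × cos(-31.60°) = 1.592 kW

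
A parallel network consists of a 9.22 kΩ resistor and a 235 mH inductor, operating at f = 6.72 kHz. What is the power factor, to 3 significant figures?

ω = 2πf = 42220 rad/s
X_L = ωL = 9920 Ω
Parallel: admittances add. Y = 1/R + 1/(jωL)
Y = (0.000108 − j0.000101) S
|Y| = 0.000148 S → |Z| = 1/|Y| = 6750 Ω, ∠Z = −∠Y = 42.9°
cos φ = cos(42.9°) = 0.733

0.733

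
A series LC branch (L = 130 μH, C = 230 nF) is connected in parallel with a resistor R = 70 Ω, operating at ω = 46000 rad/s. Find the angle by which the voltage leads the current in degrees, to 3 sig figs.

X_L = ωL = 5.98 Ω
X_C = 1/(ωC) = 94.5 Ω
Branch 1: Z₁ = R = 70.0 Ω
Branch 2 (series LC): Z₂ = j(X_L − X_C) = −j88.5 Ω
Parallel: Z = Z₁Z₂/(Z₁+Z₂), |Z| = 54.9 Ω, ∠Z = -38.3°

-38.3°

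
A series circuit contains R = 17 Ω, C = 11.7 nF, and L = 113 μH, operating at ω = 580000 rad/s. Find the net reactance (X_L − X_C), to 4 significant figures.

X_L = ωL = 65.54 Ω
X_C = 1/(ωC) = 147.4 Ω
X = 65.54 − 147.4 = -81.82 Ω

-81.82 Ω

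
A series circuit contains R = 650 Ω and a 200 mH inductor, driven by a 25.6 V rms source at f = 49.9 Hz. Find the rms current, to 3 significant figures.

39.2 mA

ω = 2πf = 313.5 rad/s
X_L = ωL = 62.7 Ω
Z = 650 + j62.7 Ω
|Z| = √(650² + 62.7²) = 653 Ω
I = V/|Z| = 25.6/653 = 39.2 mA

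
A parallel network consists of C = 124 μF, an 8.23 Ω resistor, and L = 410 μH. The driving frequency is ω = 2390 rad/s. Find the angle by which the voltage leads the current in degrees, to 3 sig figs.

80.5°

X_L = ωL = 0.980 Ω
X_C = 1/(ωC) = 3.37 Ω
Parallel: admittances add. Y = 1/R + 1/(jωL) + jωC
Y = (0.122 − j0.724) S
|Y| = 0.734 S → |Z| = 1/|Y| = 1.36 Ω, ∠Z = −∠Y = 80.5°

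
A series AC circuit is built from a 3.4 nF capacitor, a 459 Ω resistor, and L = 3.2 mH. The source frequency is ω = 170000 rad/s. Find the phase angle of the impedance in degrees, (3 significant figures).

X_L = ωL = 544 Ω
X_C = 1/(ωC) = 1730 Ω
Net reactance X = X_L − X_C = -1190 Ω
Z = 459 − j1190 Ω
|Z| = √(459² + 1190²) = 1270 Ω
∠Z = arctan(-1190/459) = -68.8°

-68.8°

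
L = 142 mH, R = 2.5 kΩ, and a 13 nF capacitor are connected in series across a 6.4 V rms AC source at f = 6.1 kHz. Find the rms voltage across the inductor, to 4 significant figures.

8.198 V

ω = 2πf = 38330 rad/s
X_L = ωL = 5442 Ω
X_C = 1/(ωC) = 2007 Ω
Net reactance X = X_L − X_C = 3435 Ω
Z = 2500 + j3435 Ω
|Z| = √(2500² + 3435²) = 4249 Ω
I = V/|Z| = 1.506 mA
V_L = I·|Z_L| = 0.001506 × 5442 = 8.198 V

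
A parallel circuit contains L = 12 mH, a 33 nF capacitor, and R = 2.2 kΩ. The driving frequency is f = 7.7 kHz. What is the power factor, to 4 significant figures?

0.9637

ω = 2πf = 48380 rad/s
X_L = ωL = 580.6 Ω
X_C = 1/(ωC) = 626.3 Ω
Parallel: admittances add. Y = 1/R + 1/(jωL) + jωC
Y = (0.0004545 − j0.0001259) S
|Y| = 0.0004717 S → |Z| = 1/|Y| = 2120 Ω, ∠Z = −∠Y = 15.48°
cos φ = cos(15.48°) = 0.9637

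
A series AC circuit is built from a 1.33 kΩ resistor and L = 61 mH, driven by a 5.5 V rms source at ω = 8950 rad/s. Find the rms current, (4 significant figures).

X_L = ωL = 545.9 Ω
Z = 1330 + j545.9 Ω
|Z| = √(1330² + 545.9²) = 1438 Ω
I = V/|Z| = 5.5/1438 = 3.826 mA

3.826 mA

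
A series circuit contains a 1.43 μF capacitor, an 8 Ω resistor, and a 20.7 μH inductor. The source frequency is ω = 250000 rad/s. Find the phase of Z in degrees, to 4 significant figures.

X_L = ωL = 5.175 Ω
X_C = 1/(ωC) = 2.797 Ω
Net reactance X = X_L − X_C = 2.378 Ω
Z = 8.000 + j2.378 Ω
|Z| = √(8.000² + 2.378²) = 8.346 Ω
∠Z = arctan(2.378/8.000) = 16.55°

16.55°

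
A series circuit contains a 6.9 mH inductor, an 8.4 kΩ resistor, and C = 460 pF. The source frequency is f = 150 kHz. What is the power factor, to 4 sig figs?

ω = 2πf = 942500 rad/s
X_L = ωL = 6503 Ω
X_C = 1/(ωC) = 2307 Ω
Net reactance X = X_L − X_C = 4197 Ω
Z = 8400 + j4197 Ω
|Z| = √(8400² + 4197²) = 9390 Ω
∠Z = arctan(4197/8400) = 26.55°
cos φ = cos(26.55°) = 0.8946

0.8946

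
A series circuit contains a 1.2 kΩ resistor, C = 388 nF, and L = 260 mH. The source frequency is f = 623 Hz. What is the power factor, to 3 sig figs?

ω = 2πf = 3914 rad/s
X_L = ωL = 1020 Ω
X_C = 1/(ωC) = 658 Ω
Net reactance X = X_L − X_C = 359 Ω
Z = 1200 + j359 Ω
|Z| = √(1200² + 359²) = 1250 Ω
∠Z = arctan(359/1200) = 16.7°
cos φ = cos(16.7°) = 0.958

0.958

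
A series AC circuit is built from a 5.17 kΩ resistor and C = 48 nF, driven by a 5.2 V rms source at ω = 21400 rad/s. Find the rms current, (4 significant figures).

X_C = 1/(ωC) = 973.5 Ω
Z = 5170 − j973.5 Ω
|Z| = √(5170² + 973.5²) = 5261 Ω
I = V/|Z| = 5.2/5261 = 988.4 μA

988.4 μA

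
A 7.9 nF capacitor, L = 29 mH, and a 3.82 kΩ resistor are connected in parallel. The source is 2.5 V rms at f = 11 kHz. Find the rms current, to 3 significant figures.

665 μA

ω = 2πf = 69120 rad/s
X_L = ωL = 2000 Ω
X_C = 1/(ωC) = 1830 Ω
Parallel: admittances add. Y = 1/R + 1/(jωL) + jωC
Y = (0.000262 + j4.71e-05) S
|Y| = 0.000266 S → |Z| = 1/|Y| = 3760 Ω, ∠Z = −∠Y = -10.2°
I = V/|Z| = 2.5/3760 = 665 μA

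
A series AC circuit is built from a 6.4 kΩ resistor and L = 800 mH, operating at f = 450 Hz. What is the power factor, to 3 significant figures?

ω = 2πf = 2827 rad/s
X_L = ωL = 2260 Ω
Z = 6400 + j2260 Ω
|Z| = √(6400² + 2260²) = 6790 Ω
∠Z = arctan(2260/6400) = 19.5°
cos φ = cos(19.5°) = 0.943

0.943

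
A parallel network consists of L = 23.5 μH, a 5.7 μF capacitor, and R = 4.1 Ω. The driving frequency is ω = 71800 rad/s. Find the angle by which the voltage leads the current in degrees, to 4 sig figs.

X_L = ωL = 1.687 Ω
X_C = 1/(ωC) = 2.443 Ω
Parallel: admittances add. Y = 1/R + 1/(jωL) + jωC
Y = (0.2439 − j0.1834) S
|Y| = 0.3052 S → |Z| = 1/|Y| = 3.277 Ω, ∠Z = −∠Y = 36.94°

36.94°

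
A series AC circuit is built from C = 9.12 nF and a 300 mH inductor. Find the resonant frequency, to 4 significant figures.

3.043 kHz

ω₀ = 1/√(LC) = 1/√(0.3 × 9.12e-09) = 19120 rad/s
f₀ = ω₀/(2π) = 3.043 kHz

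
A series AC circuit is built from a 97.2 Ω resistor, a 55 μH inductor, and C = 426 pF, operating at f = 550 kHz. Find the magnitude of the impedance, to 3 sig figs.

499 Ω

ω = 2πf = 3.456e+06 rad/s
X_L = ωL = 190 Ω
X_C = 1/(ωC) = 679 Ω
Net reactance X = X_L − X_C = -489 Ω
Z = 97.2 − j489 Ω
|Z| = √(97.2² + 489²) = 499 Ω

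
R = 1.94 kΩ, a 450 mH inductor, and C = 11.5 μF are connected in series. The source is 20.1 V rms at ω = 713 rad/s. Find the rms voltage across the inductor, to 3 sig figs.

3.31 V

X_L = ωL = 321 Ω
X_C = 1/(ωC) = 122 Ω
Net reactance X = X_L − X_C = 199 Ω
Z = 1940 + j199 Ω
|Z| = √(1940² + 199²) = 1950 Ω
I = V/|Z| = 10.3 mA
V_L = I·|Z_L| = 0.0103 × 321 = 3.31 V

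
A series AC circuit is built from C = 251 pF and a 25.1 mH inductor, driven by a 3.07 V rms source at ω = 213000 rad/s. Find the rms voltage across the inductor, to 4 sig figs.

1.229 V

X_L = ωL = 5346 Ω
X_C = 1/(ωC) = 18700 Ω
Net reactance X = X_L − X_C = -13360 Ω
Z = − j13360 Ω
|Z| = √(0² + 13360²) = 13360 Ω
I = V/|Z| = 229.8 μA
V_L = I·|Z_L| = 0.0002298 × 5346 = 1.229 V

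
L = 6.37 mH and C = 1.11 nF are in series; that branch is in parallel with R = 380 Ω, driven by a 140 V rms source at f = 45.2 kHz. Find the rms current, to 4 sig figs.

382.5 mA

ω = 2πf = 284000 rad/s
X_L = ωL = 1809 Ω
X_C = 1/(ωC) = 3172 Ω
Branch 1: Z₁ = R = 380.0 Ω
Branch 2 (series LC): Z₂ = j(X_L − X_C) = −j1363 Ω
Parallel: Z = Z₁Z₂/(Z₁+Z₂), |Z| = 366.0 Ω, ∠Z = -15.58°
I = V/|Z| = 140/366.0 = 382.5 mA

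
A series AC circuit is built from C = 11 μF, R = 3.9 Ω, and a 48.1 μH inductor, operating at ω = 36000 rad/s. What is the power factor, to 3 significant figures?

0.980

X_L = ωL = 1.73 Ω
X_C = 1/(ωC) = 2.53 Ω
Net reactance X = X_L − X_C = -0.794 Ω
Z = 3.90 − j0.794 Ω
|Z| = √(3.90² + 0.794²) = 3.98 Ω
∠Z = arctan(-0.794/3.90) = -11.5°
cos φ = cos(-11.5°) = 0.980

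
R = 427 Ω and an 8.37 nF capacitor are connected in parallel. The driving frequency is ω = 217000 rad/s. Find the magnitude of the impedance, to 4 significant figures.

337.4 Ω

X_C = 1/(ωC) = 550.6 Ω
Parallel: admittances add. Y = 1/R + jωC
Y = (0.002342 + j0.001816) S
|Y| = 0.002964 S → |Z| = 1/|Y| = 337.4 Ω, ∠Z = −∠Y = -37.80°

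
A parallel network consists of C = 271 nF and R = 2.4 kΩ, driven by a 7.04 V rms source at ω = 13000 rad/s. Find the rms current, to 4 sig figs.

X_C = 1/(ωC) = 283.8 Ω
Parallel: admittances add. Y = 1/R + jωC
Y = (0.0004167 + j0.003523) S
|Y| = 0.003548 S → |Z| = 1/|Y| = 281.9 Ω, ∠Z = −∠Y = -83.25°
I = V/|Z| = 7.04/281.9 = 24.97 mA

24.97 mA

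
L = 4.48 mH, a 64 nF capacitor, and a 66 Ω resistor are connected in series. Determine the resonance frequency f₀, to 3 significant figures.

ω₀ = 1/√(LC) = 1/√(0.00448 × 6.4e-08) = 59060 rad/s
f₀ = ω₀/(2π) = 9.40 kHz

9.40 kHz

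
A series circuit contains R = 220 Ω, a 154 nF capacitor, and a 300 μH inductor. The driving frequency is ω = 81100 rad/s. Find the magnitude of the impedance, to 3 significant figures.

227 Ω

X_L = ωL = 24.3 Ω
X_C = 1/(ωC) = 80.1 Ω
Net reactance X = X_L − X_C = -55.7 Ω
Z = 220 − j55.7 Ω
|Z| = √(220² + 55.7²) = 227 Ω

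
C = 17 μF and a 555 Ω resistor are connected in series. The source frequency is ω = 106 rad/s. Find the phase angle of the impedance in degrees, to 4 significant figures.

-45.00°

X_C = 1/(ωC) = 554.9 Ω
Z = 555.0 − j554.9 Ω
|Z| = √(555.0² + 554.9²) = 784.8 Ω
∠Z = arctan(-554.9/555.0) = -45.00°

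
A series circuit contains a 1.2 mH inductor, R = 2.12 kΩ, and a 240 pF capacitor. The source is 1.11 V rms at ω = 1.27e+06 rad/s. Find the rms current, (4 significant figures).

403.1 μA

X_L = ωL = 1524 Ω
X_C = 1/(ωC) = 3281 Ω
Net reactance X = X_L − X_C = -1757 Ω
Z = 2120 − j1757 Ω
|Z| = √(2120² + 1757²) = 2753 Ω
I = V/|Z| = 1.11/2753 = 403.1 μA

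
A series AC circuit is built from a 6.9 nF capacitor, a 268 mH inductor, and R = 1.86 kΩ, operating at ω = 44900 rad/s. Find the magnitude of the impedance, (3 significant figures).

X_L = ωL = 12000 Ω
X_C = 1/(ωC) = 3230 Ω
Net reactance X = X_L − X_C = 8810 Ω
Z = 1860 + j8810 Ω
|Z| = √(1860² + 8810²) = 9000 Ω

9000 Ω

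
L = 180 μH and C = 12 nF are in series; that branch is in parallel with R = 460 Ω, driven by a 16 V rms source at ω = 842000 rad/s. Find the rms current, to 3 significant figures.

306 mA

X_L = ωL = 152 Ω
X_C = 1/(ωC) = 99.0 Ω
Branch 1: Z₁ = R = 460 Ω
Branch 2 (series LC): Z₂ = j(X_L − X_C) = j52.6 Ω
Parallel: Z = Z₁Z₂/(Z₁+Z₂), |Z| = 52.2 Ω, ∠Z = 83.5°
I = V/|Z| = 16/52.2 = 306 mA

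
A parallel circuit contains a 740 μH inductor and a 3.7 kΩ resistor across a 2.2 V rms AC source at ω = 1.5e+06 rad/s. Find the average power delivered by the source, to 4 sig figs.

1.308 mW

X_L = ωL = 1110 Ω
Parallel: admittances add. Y = 1/R + 1/(jωL)
Y = (0.0002703 − j0.0009009) S
|Y| = 0.0009406 S → |Z| = 1/|Y| = 1063 Ω, ∠Z = −∠Y = 73.30°
I = V/|Z| = 2.069 mA
P = VI cos φ = 2.2 × 0.002069 × cos(73.30°) = 1.308 mW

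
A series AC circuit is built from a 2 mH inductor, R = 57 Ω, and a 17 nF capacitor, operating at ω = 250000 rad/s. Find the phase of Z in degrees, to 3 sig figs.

77.8°

X_L = ωL = 500 Ω
X_C = 1/(ωC) = 235 Ω
Net reactance X = X_L − X_C = 265 Ω
Z = 57.0 + j265 Ω
|Z| = √(57.0² + 265²) = 271 Ω
∠Z = arctan(265/57.0) = 77.8°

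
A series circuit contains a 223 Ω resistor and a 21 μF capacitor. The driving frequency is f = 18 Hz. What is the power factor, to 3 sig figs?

0.468

ω = 2πf = 113.1 rad/s
X_C = 1/(ωC) = 421 Ω
Z = 223 − j421 Ω
|Z| = √(223² + 421²) = 476 Ω
∠Z = arctan(-421/223) = -62.1°
cos φ = cos(-62.1°) = 0.468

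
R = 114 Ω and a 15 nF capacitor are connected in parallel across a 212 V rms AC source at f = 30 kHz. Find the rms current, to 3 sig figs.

1.95 A

ω = 2πf = 188500 rad/s
X_C = 1/(ωC) = 354 Ω
Parallel: admittances add. Y = 1/R + jωC
Y = (0.00877 + j0.00283) S
|Y| = 0.00922 S → |Z| = 1/|Y| = 109 Ω, ∠Z = −∠Y = -17.9°
I = V/|Z| = 212/109 = 1.95 A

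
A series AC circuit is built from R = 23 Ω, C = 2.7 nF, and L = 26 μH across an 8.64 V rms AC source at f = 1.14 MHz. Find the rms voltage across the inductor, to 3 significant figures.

ω = 2πf = 7.163e+06 rad/s
X_L = ωL = 186 Ω
X_C = 1/(ωC) = 51.7 Ω
Net reactance X = X_L − X_C = 135 Ω
Z = 23.0 + j135 Ω
|Z| = √(23.0² + 135²) = 136 Ω
I = V/|Z| = 63.3 mA
V_L = I·|Z_L| = 0.0633 × 186 = 11.8 V

11.8 V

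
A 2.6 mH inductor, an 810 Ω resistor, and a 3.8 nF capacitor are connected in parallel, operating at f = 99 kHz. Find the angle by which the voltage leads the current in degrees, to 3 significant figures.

ω = 2πf = 622000 rad/s
X_L = ωL = 1620 Ω
X_C = 1/(ωC) = 423 Ω
Parallel: admittances add. Y = 1/R + 1/(jωL) + jωC
Y = (0.00123 + j0.00175) S
|Y| = 0.00214 S → |Z| = 1/|Y| = 468 Ω, ∠Z = −∠Y = -54.7°

-54.7°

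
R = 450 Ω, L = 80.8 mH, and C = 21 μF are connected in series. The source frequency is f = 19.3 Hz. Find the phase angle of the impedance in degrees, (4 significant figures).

ω = 2πf = 121.3 rad/s
X_L = ωL = 9.798 Ω
X_C = 1/(ωC) = 392.7 Ω
Net reactance X = X_L − X_C = -382.9 Ω
Z = 450.0 − j382.9 Ω
|Z| = √(450.0² + 382.9²) = 590.8 Ω
∠Z = arctan(-382.9/450.0) = -40.39°

-40.39°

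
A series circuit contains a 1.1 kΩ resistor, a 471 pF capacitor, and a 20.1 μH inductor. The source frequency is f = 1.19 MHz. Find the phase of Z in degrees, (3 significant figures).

ω = 2πf = 7.477e+06 rad/s
X_L = ωL = 150 Ω
X_C = 1/(ωC) = 284 Ω
Net reactance X = X_L − X_C = -134 Ω
Z = 1100 − j134 Ω
|Z| = √(1100² + 134²) = 1110 Ω
∠Z = arctan(-134/1100) = -6.93°

-6.93°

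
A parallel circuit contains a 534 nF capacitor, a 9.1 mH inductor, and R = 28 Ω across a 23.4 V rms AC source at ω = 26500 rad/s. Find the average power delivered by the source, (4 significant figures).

X_L = ωL = 241.2 Ω
X_C = 1/(ωC) = 70.67 Ω
Parallel: admittances add. Y = 1/R + 1/(jωL) + jωC
Y = (0.03571 + j0.01000) S
|Y| = 0.03709 S → |Z| = 1/|Y| = 26.96 Ω, ∠Z = −∠Y = -15.65°
I = V/|Z| = 867.9 mA
P = VI cos φ = 23.4 × 0.8679 × cos(-15.65°) = 19.56 W

19.56 W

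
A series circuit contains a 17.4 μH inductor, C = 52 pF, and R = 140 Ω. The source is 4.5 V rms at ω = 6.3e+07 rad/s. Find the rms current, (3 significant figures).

5.60 mA

X_L = ωL = 1100 Ω
X_C = 1/(ωC) = 305 Ω
Net reactance X = X_L − X_C = 791 Ω
Z = 140 + j791 Ω
|Z| = √(140² + 791²) = 803 Ω
I = V/|Z| = 4.5/803 = 5.60 mA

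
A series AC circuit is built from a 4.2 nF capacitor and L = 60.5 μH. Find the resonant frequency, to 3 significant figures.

316 kHz

ω₀ = 1/√(LC) = 1/√(6.05e-05 × 4.2e-09) = 1.984e+06 rad/s
f₀ = ω₀/(2π) = 316 kHz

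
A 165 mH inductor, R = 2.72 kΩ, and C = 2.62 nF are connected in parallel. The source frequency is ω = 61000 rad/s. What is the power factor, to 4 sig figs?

0.9867

X_L = ωL = 10060 Ω
X_C = 1/(ωC) = 6257 Ω
Parallel: admittances add. Y = 1/R + 1/(jωL) + jωC
Y = (0.0003676 + j6.047e-05) S
|Y| = 0.0003726 S → |Z| = 1/|Y| = 2684 Ω, ∠Z = −∠Y = -9.340°
cos φ = cos(-9.340°) = 0.9867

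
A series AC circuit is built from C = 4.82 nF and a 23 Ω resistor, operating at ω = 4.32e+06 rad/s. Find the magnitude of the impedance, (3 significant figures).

X_C = 1/(ωC) = 48.0 Ω
Z = 23.0 − j48.0 Ω
|Z| = √(23.0² + 48.0²) = 53.2 Ω

53.2 Ω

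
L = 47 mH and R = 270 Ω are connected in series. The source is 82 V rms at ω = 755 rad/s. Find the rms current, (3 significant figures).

301 mA

X_L = ωL = 35.5 Ω
Z = 270 + j35.5 Ω
|Z| = √(270² + 35.5²) = 272 Ω
I = V/|Z| = 82/272 = 301 mA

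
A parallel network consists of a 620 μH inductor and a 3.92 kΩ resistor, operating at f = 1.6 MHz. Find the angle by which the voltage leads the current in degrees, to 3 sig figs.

ω = 2πf = 1.005e+07 rad/s
X_L = ωL = 6230 Ω
Parallel: admittances add. Y = 1/R + 1/(jωL)
Y = (0.000255 − j0.000160) S
|Y| = 0.000301 S → |Z| = 1/|Y| = 3320 Ω, ∠Z = −∠Y = 32.2°

32.2°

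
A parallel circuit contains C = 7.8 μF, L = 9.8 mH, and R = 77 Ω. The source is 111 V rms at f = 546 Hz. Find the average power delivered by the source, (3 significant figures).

ω = 2πf = 3431 rad/s
X_L = ωL = 33.6 Ω
X_C = 1/(ωC) = 37.4 Ω
Parallel: admittances add. Y = 1/R + 1/(jωL) + jωC
Y = (0.0130 − j0.00299) S
|Y| = 0.0133 S → |Z| = 1/|Y| = 75.0 Ω, ∠Z = −∠Y = 12.9°
I = V/|Z| = 1.48 A
P = VI cos φ = 111 × 1.48 × cos(12.9°) = 160 W

160 W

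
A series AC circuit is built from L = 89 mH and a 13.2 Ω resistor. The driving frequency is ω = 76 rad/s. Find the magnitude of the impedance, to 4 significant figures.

X_L = ωL = 6.764 Ω
Z = 13.20 + j6.764 Ω
|Z| = √(13.20² + 6.764²) = 14.83 Ω

14.83 Ω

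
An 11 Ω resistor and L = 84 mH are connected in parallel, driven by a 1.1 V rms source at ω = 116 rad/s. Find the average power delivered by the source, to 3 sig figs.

110 mW

X_L = ωL = 9.74 Ω
Parallel: admittances add. Y = 1/R + 1/(jωL)
Y = (0.0909 − j0.103) S
|Y| = 0.137 S → |Z| = 1/|Y| = 7.29 Ω, ∠Z = −∠Y = 48.5°
I = V/|Z| = 151 mA
P = VI cos φ = 1.1 × 0.151 × cos(48.5°) = 110 mW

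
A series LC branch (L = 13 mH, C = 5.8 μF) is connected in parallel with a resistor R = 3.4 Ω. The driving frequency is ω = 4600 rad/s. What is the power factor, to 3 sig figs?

X_L = ωL = 59.8 Ω
X_C = 1/(ωC) = 37.5 Ω
Branch 1: Z₁ = R = 3.40 Ω
Branch 2 (series LC): Z₂ = j(X_L − X_C) = j22.3 Ω
Parallel: Z = Z₁Z₂/(Z₁+Z₂), |Z| = 3.36 Ω, ∠Z = 8.66°
cos φ = cos(8.66°) = 0.989

0.989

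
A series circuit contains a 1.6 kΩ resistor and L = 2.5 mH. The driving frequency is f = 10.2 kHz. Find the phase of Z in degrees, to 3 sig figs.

5.72°

ω = 2πf = 64090 rad/s
X_L = ωL = 160 Ω
Z = 1600 + j160 Ω
|Z| = √(1600² + 160²) = 1610 Ω
∠Z = arctan(160/1600) = 5.72°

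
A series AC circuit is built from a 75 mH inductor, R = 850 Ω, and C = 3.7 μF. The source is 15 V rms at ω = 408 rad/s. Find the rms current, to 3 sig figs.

14.2 mA

X_L = ωL = 30.6 Ω
X_C = 1/(ωC) = 662 Ω
Net reactance X = X_L − X_C = -632 Ω
Z = 850 − j632 Ω
|Z| = √(850² + 632²) = 1060 Ω
I = V/|Z| = 15/1060 = 14.2 mA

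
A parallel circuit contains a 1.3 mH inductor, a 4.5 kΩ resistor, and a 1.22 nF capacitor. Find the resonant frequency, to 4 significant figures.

ω₀ = 1/√(LC) = 1/√(0.0013 × 1.22e-09) = 794100 rad/s
f₀ = ω₀/(2π) = 126.4 kHz

126.4 kHz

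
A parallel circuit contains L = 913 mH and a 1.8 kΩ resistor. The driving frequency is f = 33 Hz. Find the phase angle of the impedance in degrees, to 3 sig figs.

84.0°

ω = 2πf = 207.3 rad/s
X_L = ωL = 189 Ω
Parallel: admittances add. Y = 1/R + 1/(jωL)
Y = (0.000556 − j0.00528) S
|Y| = 0.00531 S → |Z| = 1/|Y| = 188 Ω, ∠Z = −∠Y = 84.0°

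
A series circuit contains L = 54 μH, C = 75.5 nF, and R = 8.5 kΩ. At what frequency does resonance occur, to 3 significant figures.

ω₀ = 1/√(LC) = 1/√(5.4e-05 × 7.55e-08) = 495300 rad/s
f₀ = ω₀/(2π) = 78.8 kHz

78.8 kHz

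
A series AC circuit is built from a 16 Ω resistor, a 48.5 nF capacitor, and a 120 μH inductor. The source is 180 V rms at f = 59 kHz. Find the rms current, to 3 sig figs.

ω = 2πf = 370700 rad/s
X_L = ωL = 44.5 Ω
X_C = 1/(ωC) = 55.6 Ω
Net reactance X = X_L − X_C = -11.1 Ω
Z = 16.0 − j11.1 Ω
|Z| = √(16.0² + 11.1²) = 19.5 Ω
I = V/|Z| = 180/19.5 = 9.23 A

9.23 A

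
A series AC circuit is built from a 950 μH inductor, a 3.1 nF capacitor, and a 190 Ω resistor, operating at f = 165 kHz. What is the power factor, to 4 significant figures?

0.2714

ω = 2πf = 1.037e+06 rad/s
X_L = ωL = 984.9 Ω
X_C = 1/(ωC) = 311.2 Ω
Net reactance X = X_L − X_C = 673.7 Ω
Z = 190.0 + j673.7 Ω
|Z| = √(190.0² + 673.7²) = 700.0 Ω
∠Z = arctan(673.7/190.0) = 74.25°
cos φ = cos(74.25°) = 0.2714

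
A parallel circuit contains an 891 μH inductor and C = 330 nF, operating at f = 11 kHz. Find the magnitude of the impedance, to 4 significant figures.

ω = 2πf = 69120 rad/s
X_L = ωL = 61.58 Ω
X_C = 1/(ωC) = 43.84 Ω
Parallel: admittances add. Y = 1/(jωL) + jωC
Y = (0 + j0.006569) S
|Y| = 0.006569 S → |Z| = 1/|Y| = 152.2 Ω, ∠Z = −∠Y = -90.00°

152.2 Ω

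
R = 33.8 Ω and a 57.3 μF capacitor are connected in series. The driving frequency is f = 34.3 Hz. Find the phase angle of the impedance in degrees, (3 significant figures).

-67.3°

ω = 2πf = 215.5 rad/s
X_C = 1/(ωC) = 81.0 Ω
Z = 33.8 − j81.0 Ω
|Z| = √(33.8² + 81.0²) = 87.7 Ω
∠Z = arctan(-81.0/33.8) = -67.3°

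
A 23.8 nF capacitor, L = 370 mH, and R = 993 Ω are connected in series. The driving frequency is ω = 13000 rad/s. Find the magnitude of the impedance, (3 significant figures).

X_L = ωL = 4810 Ω
X_C = 1/(ωC) = 3230 Ω
Net reactance X = X_L − X_C = 1580 Ω
Z = 993 + j1580 Ω
|Z| = √(993² + 1580²) = 1860 Ω

1860 Ω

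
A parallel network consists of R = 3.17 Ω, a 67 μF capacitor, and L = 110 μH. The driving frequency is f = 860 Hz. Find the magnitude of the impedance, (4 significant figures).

ω = 2πf = 5404 rad/s
X_L = ωL = 0.5944 Ω
X_C = 1/(ωC) = 2.762 Ω
Parallel: admittances add. Y = 1/R + 1/(jωL) + jωC
Y = (0.3155 − j1.320) S
|Y| = 1.358 S → |Z| = 1/|Y| = 0.7366 Ω, ∠Z = −∠Y = 76.56°

0.7366 Ω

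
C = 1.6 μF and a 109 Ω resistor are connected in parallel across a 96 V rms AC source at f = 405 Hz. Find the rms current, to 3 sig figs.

964 mA

ω = 2πf = 2545 rad/s
X_C = 1/(ωC) = 246 Ω
Parallel: admittances add. Y = 1/R + jωC
Y = (0.00917 + j0.00407) S
|Y| = 0.0100 S → |Z| = 1/|Y| = 99.6 Ω, ∠Z = −∠Y = -23.9°
I = V/|Z| = 96/99.6 = 964 mA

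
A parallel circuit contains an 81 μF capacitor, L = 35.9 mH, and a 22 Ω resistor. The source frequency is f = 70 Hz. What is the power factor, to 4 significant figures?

0.8539

ω = 2πf = 439.8 rad/s
X_L = ωL = 15.79 Ω
X_C = 1/(ωC) = 28.07 Ω
Parallel: admittances add. Y = 1/R + 1/(jωL) + jωC
Y = (0.04545 − j0.02771) S
|Y| = 0.05323 S → |Z| = 1/|Y| = 18.79 Ω, ∠Z = −∠Y = 31.36°
cos φ = cos(31.36°) = 0.8539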